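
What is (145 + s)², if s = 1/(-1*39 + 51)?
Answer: 3031081/144 ≈ 21049.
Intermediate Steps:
s = 1/12 (s = 1/(-39 + 51) = 1/12 ≈ 0.083333)
(145 + s)² = (145 + 1/12)² = (1741/12)² = 3031081/144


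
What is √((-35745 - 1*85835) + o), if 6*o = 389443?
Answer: I*√2040222/6 ≈ 238.06*I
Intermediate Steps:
o = 389443/6 (o = (⅙)*389443 = 389443/6 ≈ 64907.)
√((-35745 - 1*85835) + o) = √((-35745 - 1*85835) + 389443/6) = √((-35745 - 85835) + 389443/6) = √(-121580 + 389443/6) = √(-340037/6) = I*√2040222/6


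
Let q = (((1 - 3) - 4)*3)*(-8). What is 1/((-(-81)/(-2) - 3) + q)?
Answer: 2/201 ≈ 0.0099503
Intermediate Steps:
q = 144 (q = ((-2 - 4)*3)*(-8) = -6*3*(-8) = -18*(-8) = 144)
1/((-(-81)/(-2) - 3) + q) = 1/((-(-81)/(-2) - 3) + 144) = 1/((-(-81)*(-1)/2 - 3) + 144) = 1/((-9*9/2 - 3) + 144) = 1/((-81/2 - 3) + 144) = 1/(-87/2 + 144) = 1/(201/2) = 2/201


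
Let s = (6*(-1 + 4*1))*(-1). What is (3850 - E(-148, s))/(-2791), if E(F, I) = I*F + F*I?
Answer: 1478/2791 ≈ 0.52956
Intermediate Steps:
s = -18 (s = (6*(-1 + 4))*(-1) = (6*3)*(-1) = 18*(-1) = -18)
E(F, I) = 2*F*I (E(F, I) = F*I + F*I = 2*F*I)
(3850 - E(-148, s))/(-2791) = (3850 - 2*(-148)*(-18))/(-2791) = (3850 - 1*5328)*(-1/2791) = (3850 - 5328)*(-1/2791) = -1478*(-1/2791) = 1478/2791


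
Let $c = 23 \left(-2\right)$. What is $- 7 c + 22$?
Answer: $344$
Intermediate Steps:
$c = -46$
$- 7 c + 22 = \left(-7\right) \left(-46\right) + 22 = 322 + 22 = 344$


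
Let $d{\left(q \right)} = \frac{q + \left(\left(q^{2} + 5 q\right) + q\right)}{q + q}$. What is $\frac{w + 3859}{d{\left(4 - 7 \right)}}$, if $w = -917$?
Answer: $1471$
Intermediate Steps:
$d{\left(q \right)} = \frac{q^{2} + 7 q}{2 q}$ ($d{\left(q \right)} = \frac{q + \left(q^{2} + 6 q\right)}{2 q} = \left(q^{2} + 7 q\right) \frac{1}{2 q} = \frac{q^{2} + 7 q}{2 q}$)
$\frac{w + 3859}{d{\left(4 - 7 \right)}} = \frac{-917 + 3859}{\frac{7}{2} + \frac{4 - 7}{2}} = \frac{2942}{\frac{7}{2} + \frac{1}{2} \left(-3\right)} = \frac{2942}{\frac{7}{2} - \frac{3}{2}} = \frac{2942}{2} = 2942 \cdot \frac{1}{2} = 1471$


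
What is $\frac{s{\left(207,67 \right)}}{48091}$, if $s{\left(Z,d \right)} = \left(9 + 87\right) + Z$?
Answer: $\frac{303}{48091} \approx 0.0063006$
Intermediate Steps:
$s{\left(Z,d \right)} = 96 + Z$
$\frac{s{\left(207,67 \right)}}{48091} = \frac{96 + 207}{48091} = 303 \cdot \frac{1}{48091} = \frac{303}{48091}$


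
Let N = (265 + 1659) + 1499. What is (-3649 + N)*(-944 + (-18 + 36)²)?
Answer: 140120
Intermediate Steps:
N = 3423 (N = 1924 + 1499 = 3423)
(-3649 + N)*(-944 + (-18 + 36)²) = (-3649 + 3423)*(-944 + (-18 + 36)²) = -226*(-944 + 18²) = -226*(-944 + 324) = -226*(-620) = 140120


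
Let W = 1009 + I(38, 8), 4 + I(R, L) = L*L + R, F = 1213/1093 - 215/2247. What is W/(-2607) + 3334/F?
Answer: 3557316559281/1082172652 ≈ 3287.2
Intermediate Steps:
F = 2490616/2455971 (F = 1213*(1/1093) - 215*1/2247 = 1213/1093 - 215/2247 = 2490616/2455971 ≈ 1.0141)
I(R, L) = -4 + R + L² (I(R, L) = -4 + (L*L + R) = -4 + (L² + R) = -4 + (R + L²) = -4 + R + L²)
W = 1107 (W = 1009 + (-4 + 38 + 8²) = 1009 + (-4 + 38 + 64) = 1009 + 98 = 1107)
W/(-2607) + 3334/F = 1107/(-2607) + 3334/(2490616/2455971) = 1107*(-1/2607) + 3334*(2455971/2490616) = -369/869 + 4094103657/1245308 = 3557316559281/1082172652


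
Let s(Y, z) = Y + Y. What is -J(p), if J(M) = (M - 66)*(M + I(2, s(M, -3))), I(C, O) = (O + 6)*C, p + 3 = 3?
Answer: 792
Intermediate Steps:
p = 0 (p = -3 + 3 = 0)
s(Y, z) = 2*Y
I(C, O) = C*(6 + O) (I(C, O) = (6 + O)*C = C*(6 + O))
J(M) = (-66 + M)*(12 + 5*M) (J(M) = (M - 66)*(M + 2*(6 + 2*M)) = (-66 + M)*(M + (12 + 4*M)) = (-66 + M)*(12 + 5*M))
-J(p) = -(-792 - 318*0 + 5*0²) = -(-792 + 0 + 5*0) = -(-792 + 0 + 0) = -1*(-792) = 792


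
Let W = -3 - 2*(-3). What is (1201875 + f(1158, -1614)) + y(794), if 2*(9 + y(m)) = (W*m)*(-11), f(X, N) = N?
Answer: 1187151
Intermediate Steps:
W = 3 (W = -3 + 6 = 3)
y(m) = -9 - 33*m/2 (y(m) = -9 + ((3*m)*(-11))/2 = -9 + (-33*m)/2 = -9 - 33*m/2)
(1201875 + f(1158, -1614)) + y(794) = (1201875 - 1614) + (-9 - 33/2*794) = 1200261 + (-9 - 13101) = 1200261 - 13110 = 1187151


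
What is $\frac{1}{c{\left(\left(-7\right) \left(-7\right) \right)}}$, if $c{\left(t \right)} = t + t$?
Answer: $\frac{1}{98} \approx 0.010204$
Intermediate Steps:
$c{\left(t \right)} = 2 t$
$\frac{1}{c{\left(\left(-7\right) \left(-7\right) \right)}} = \frac{1}{2 \left(\left(-7\right) \left(-7\right)\right)} = \frac{1}{2 \cdot 49} = \frac{1}{98}$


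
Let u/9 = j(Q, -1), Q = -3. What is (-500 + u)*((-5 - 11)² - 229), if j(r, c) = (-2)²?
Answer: -12528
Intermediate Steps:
j(r, c) = 4
u = 36 (u = 9*4 = 36)
(-500 + u)*((-5 - 11)² - 229) = (-500 + 36)*((-5 - 11)² - 229) = -464*((-16)² - 229) = -464*(256 - 229) = -464*27 = -12528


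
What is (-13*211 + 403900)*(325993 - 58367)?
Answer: 107360043282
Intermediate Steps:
(-13*211 + 403900)*(325993 - 58367) = (-2743 + 403900)*267626 = 401157*267626 = 107360043282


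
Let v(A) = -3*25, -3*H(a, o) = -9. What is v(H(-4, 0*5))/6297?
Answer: -25/2099 ≈ -0.011910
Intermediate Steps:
H(a, o) = 3 (H(a, o) = -⅓*(-9) = 3)
v(A) = -75
v(H(-4, 0*5))/6297 = -75/6297 = -75*1/6297 = -25/2099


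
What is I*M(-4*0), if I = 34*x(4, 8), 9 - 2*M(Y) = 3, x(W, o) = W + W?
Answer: 816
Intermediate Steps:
x(W, o) = 2*W
M(Y) = 3 (M(Y) = 9/2 - ½*3 = 9/2 - 3/2 = 3)
I = 272 (I = 34*(2*4) = 34*8 = 272)
I*M(-4*0) = 272*3 = 816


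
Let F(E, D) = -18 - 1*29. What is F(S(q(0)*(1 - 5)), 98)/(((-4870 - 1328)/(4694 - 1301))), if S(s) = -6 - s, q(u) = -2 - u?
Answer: 53157/2066 ≈ 25.729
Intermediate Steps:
F(E, D) = -47 (F(E, D) = -18 - 29 = -47)
F(S(q(0)*(1 - 5)), 98)/(((-4870 - 1328)/(4694 - 1301))) = -47*(4694 - 1301)/(-4870 - 1328) = -47/((-6198/3393)) = -47/((-6198*1/3393)) = -47/(-2066/1131) = -47*(-1131/2066) = 53157/2066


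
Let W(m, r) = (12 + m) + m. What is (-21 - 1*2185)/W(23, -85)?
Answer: -1103/29 ≈ -38.034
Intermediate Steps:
W(m, r) = 12 + 2*m
(-21 - 1*2185)/W(23, -85) = (-21 - 1*2185)/(12 + 2*23) = (-21 - 2185)/(12 + 46) = -2206/58 = -2206*1/58 = -1103/29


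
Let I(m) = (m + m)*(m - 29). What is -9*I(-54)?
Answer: -80676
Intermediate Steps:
I(m) = 2*m*(-29 + m) (I(m) = (2*m)*(-29 + m) = 2*m*(-29 + m))
-9*I(-54) = -18*(-54)*(-29 - 54) = -18*(-54)*(-83) = -9*8964 = -80676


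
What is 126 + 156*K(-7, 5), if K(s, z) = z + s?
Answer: -186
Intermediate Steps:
K(s, z) = s + z
126 + 156*K(-7, 5) = 126 + 156*(-7 + 5) = 126 + 156*(-2) = 126 - 312 = -186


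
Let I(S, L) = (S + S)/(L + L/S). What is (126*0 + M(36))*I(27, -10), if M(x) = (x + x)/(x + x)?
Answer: -729/140 ≈ -5.2071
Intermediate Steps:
I(S, L) = 2*S/(L + L/S) (I(S, L) = (2*S)/(L + L/S) = 2*S/(L + L/S))
M(x) = 1 (M(x) = (2*x)/((2*x)) = (2*x)*(1/(2*x)) = 1)
(126*0 + M(36))*I(27, -10) = (126*0 + 1)*(2*27²/(-10*(1 + 27))) = (0 + 1)*(2*(-⅒)*729/28) = 1*(2*(-⅒)*729*(1/28)) = 1*(-729/140) = -729/140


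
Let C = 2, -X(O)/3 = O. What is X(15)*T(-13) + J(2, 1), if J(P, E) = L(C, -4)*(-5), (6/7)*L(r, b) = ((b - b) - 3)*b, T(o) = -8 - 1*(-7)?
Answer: -25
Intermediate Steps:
X(O) = -3*O
T(o) = -1 (T(o) = -8 + 7 = -1)
L(r, b) = -7*b/2 (L(r, b) = 7*(((b - b) - 3)*b)/6 = 7*((0 - 3)*b)/6 = 7*(-3*b)/6 = -7*b/2)
J(P, E) = -70 (J(P, E) = -7/2*(-4)*(-5) = 14*(-5) = -70)
X(15)*T(-13) + J(2, 1) = -3*15*(-1) - 70 = -45*(-1) - 70 = 45 - 70 = -25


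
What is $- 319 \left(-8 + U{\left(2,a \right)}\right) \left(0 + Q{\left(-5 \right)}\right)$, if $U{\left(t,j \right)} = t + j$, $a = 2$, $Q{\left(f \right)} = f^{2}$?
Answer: $31900$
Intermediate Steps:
$U{\left(t,j \right)} = j + t$
$- 319 \left(-8 + U{\left(2,a \right)}\right) \left(0 + Q{\left(-5 \right)}\right) = - 319 \left(-8 + \left(2 + 2\right)\right) \left(0 + \left(-5\right)^{2}\right) = - 319 \left(-8 + 4\right) \left(0 + 25\right) = - 319 \left(\left(-4\right) 25\right) = \left(-319\right) \left(-100\right) = 31900$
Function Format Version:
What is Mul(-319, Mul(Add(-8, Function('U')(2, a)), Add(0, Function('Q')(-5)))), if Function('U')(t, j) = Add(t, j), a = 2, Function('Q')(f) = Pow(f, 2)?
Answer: 31900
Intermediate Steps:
Function('U')(t, j) = Add(j, t)
Mul(-319, Mul(Add(-8, Function('U')(2, a)), Add(0, Function('Q')(-5)))) = Mul(-319, Mul(Add(-8, Add(2, 2)), Add(0, Pow(-5, 2)))) = Mul(-319, Mul(Add(-8, 4), Add(0, 25))) = Mul(-319, Mul(-4, 25)) = Mul(-319, -100) = 31900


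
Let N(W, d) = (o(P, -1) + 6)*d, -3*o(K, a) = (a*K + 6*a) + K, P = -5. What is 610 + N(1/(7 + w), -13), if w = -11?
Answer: 506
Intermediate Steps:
o(K, a) = -2*a - K/3 - K*a/3 (o(K, a) = -((a*K + 6*a) + K)/3 = -((K*a + 6*a) + K)/3 = -((6*a + K*a) + K)/3 = -(K + 6*a + K*a)/3 = -2*a - K/3 - K*a/3)
N(W, d) = 8*d (N(W, d) = ((-2*(-1) - 1/3*(-5) - 1/3*(-5)*(-1)) + 6)*d = ((2 + 5/3 - 5/3) + 6)*d = (2 + 6)*d = 8*d)
610 + N(1/(7 + w), -13) = 610 + 8*(-13) = 610 - 104 = 506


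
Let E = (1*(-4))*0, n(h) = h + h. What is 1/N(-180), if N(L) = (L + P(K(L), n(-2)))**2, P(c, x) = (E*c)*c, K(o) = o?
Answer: 1/32400 ≈ 3.0864e-5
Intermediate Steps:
n(h) = 2*h
E = 0 (E = -4*0 = 0)
P(c, x) = 0 (P(c, x) = (0*c)*c = 0*c = 0)
N(L) = L**2 (N(L) = (L + 0)**2 = L**2)
1/N(-180) = 1/((-180)**2) = 1/32400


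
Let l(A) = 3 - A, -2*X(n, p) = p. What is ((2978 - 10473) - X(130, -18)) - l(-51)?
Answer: -7558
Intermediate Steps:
X(n, p) = -p/2
((2978 - 10473) - X(130, -18)) - l(-51) = ((2978 - 10473) - (-1)*(-18)/2) - (3 - 1*(-51)) = (-7495 - 1*9) - (3 + 51) = (-7495 - 9) - 1*54 = -7504 - 54 = -7558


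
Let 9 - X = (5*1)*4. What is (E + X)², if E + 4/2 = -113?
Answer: 15876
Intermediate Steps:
X = -11 (X = 9 - 5*1*4 = 9 - 5*4 = 9 - 1*20 = 9 - 20 = -11)
E = -115 (E = -2 - 113 = -115)
(E + X)² = (-115 - 11)² = (-126)² = 15876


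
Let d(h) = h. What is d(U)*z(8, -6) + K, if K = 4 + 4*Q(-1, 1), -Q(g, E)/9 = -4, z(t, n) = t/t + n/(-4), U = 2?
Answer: 153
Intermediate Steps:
z(t, n) = 1 - n/4 (z(t, n) = 1 + n*(-¼) = 1 - n/4)
Q(g, E) = 36 (Q(g, E) = -9*(-4) = 36)
K = 148 (K = 4 + 4*36 = 4 + 144 = 148)
d(U)*z(8, -6) + K = 2*(1 - ¼*(-6)) + 148 = 2*(1 + 3/2) + 148 = 2*(5/2) + 148 = 5 + 148 = 153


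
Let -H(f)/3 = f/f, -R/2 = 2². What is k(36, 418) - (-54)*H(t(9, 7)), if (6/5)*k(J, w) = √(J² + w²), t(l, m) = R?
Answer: -162 + 5*√44005/3 ≈ 187.62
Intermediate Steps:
R = -8 (R = -2*2² = -2*4 = -8)
t(l, m) = -8
H(f) = -3 (H(f) = -3*f/f = -3*1 = -3)
k(J, w) = 5*√(J² + w²)/6
k(36, 418) - (-54)*H(t(9, 7)) = 5*√(36² + 418²)/6 - (-54)*(-3) = 5*√(1296 + 174724)/6 - 1*162 = 5*√176020/6 - 162 = 5*(2*√44005)/6 - 162 = 5*√44005/3 - 162 = -162 + 5*√44005/3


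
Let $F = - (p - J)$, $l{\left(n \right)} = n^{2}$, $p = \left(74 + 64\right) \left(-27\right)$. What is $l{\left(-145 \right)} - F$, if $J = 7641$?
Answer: $9658$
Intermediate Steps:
$p = -3726$ ($p = 138 \left(-27\right) = -3726$)
$F = 11367$ ($F = - (-3726 - 7641) = \left(-1\right) \left(-11367\right) = 11367$)
$l{\left(-145 \right)} - F = \left(-145\right)^{2} - 11367 = 21025 - 11367 = 9658$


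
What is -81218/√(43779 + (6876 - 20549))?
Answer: -40609*√30106/15053 ≈ -468.09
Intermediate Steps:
-81218/√(43779 + (6876 - 20549)) = -81218/√(43779 - 13673) = -81218*√30106/30106 = -40609*√30106/15053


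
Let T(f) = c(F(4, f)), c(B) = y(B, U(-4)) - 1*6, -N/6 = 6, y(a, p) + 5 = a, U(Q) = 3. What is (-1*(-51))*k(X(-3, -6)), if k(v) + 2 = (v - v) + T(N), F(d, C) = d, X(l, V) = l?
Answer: -459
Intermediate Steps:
y(a, p) = -5 + a
N = -36 (N = -6*6 = -36)
c(B) = -11 + B (c(B) = (-5 + B) - 1*6 = (-5 + B) - 6 = -11 + B)
T(f) = -7 (T(f) = -11 + 4 = -7)
k(v) = -9 (k(v) = -2 + ((v - v) - 7) = -2 + (0 - 7) = -2 - 7 = -9)
(-1*(-51))*k(X(-3, -6)) = -1*(-51)*(-9) = 51*(-9) = -459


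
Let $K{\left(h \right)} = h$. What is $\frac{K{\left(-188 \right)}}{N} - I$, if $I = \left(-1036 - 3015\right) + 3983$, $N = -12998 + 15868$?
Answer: $\frac{97486}{1435} \approx 67.934$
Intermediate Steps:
$N = 2870$
$I = -68$ ($I = -4051 + 3983 = -68$)
$\frac{K{\left(-188 \right)}}{N} - I = - \frac{188}{2870} - -68 = \left(-188\right) \frac{1}{2870} + 68 = - \frac{94}{1435} + 68 = \frac{97486}{1435}$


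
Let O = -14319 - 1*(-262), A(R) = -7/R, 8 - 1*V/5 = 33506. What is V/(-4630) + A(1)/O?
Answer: 235443934/6508391 ≈ 36.175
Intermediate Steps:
V = -167490 (V = 40 - 5*33506 = 40 - 167530 = -167490)
O = -14057 (O = -14319 + 262 = -14057)
V/(-4630) + A(1)/O = -167490/(-4630) - 7/1/(-14057) = -167490*(-1/4630) - 7*1*(-1/14057) = 16749/463 - 7*(-1/14057) = 16749/463 + 7/14057 = 235443934/6508391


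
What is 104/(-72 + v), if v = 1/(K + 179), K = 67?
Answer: -25584/17711 ≈ -1.4445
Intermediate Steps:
v = 1/246 (v = 1/(67 + 179) = 1/246 ≈ 0.0040650)
104/(-72 + v) = 104/(-72 + 1/246) = 104/(-17711/246) = -246/17711*104 = -25584/17711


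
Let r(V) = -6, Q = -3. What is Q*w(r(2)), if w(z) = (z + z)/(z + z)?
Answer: -3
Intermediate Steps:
w(z) = 1 (w(z) = (2*z)/((2*z)) = (2*z)*(1/(2*z)) = 1)
Q*w(r(2)) = -3*1 = -3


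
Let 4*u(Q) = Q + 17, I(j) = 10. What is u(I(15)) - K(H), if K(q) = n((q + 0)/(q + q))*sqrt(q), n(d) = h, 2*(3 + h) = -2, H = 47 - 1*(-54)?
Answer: 27/4 + 4*sqrt(101) ≈ 46.950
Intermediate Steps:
H = 101 (H = 47 + 54 = 101)
h = -4 (h = -3 + (1/2)*(-2) = -3 - 1 = -4)
n(d) = -4
K(q) = -4*sqrt(q)
u(Q) = 17/4 + Q/4 (u(Q) = (Q + 17)/4 = (17 + Q)/4 = 17/4 + Q/4)
u(I(15)) - K(H) = (17/4 + (1/4)*10) - (-4)*sqrt(101) = (17/4 + 5/2) + 4*sqrt(101) = 27/4 + 4*sqrt(101)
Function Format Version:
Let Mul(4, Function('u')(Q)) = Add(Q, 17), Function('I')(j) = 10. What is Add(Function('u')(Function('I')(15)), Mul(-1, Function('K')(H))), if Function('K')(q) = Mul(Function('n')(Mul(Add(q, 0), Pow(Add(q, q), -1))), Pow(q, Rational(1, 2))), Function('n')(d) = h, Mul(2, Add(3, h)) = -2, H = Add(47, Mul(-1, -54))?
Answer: Add(Rational(27, 4), Mul(4, Pow(101, Rational(1, 2)))) ≈ 46.950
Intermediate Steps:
H = 101 (H = Add(47, 54) = 101)
h = -4 (h = Add(-3, Mul(Rational(1, 2), -2)) = Add(-3, -1) = -4)
Function('n')(d) = -4
Function('K')(q) = Mul(-4, Pow(q, Rational(1, 2)))
Function('u')(Q) = Add(Rational(17, 4), Mul(Rational(1, 4), Q)) (Function('u')(Q) = Mul(Rational(1, 4), Add(Q, 17)) = Mul(Rational(1, 4), Add(17, Q)) = Add(Rational(17, 4), Mul(Rational(1, 4), Q)))
Add(Function('u')(Function('I')(15)), Mul(-1, Function('K')(H))) = Add(Add(Rational(17, 4), Mul(Rational(1, 4), 10)), Mul(-1, Mul(-4, Pow(101, Rational(1, 2))))) = Add(Add(Rational(17, 4), Rational(5, 2)), Mul(4, Pow(101, Rational(1, 2)))) = Add(Rational(27, 4), Mul(4, Pow(101, Rational(1, 2))))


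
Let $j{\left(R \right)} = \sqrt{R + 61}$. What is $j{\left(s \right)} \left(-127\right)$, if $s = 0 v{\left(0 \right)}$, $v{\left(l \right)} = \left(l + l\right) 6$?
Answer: $- 127 \sqrt{61} \approx -991.9$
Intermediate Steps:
$v{\left(l \right)} = 12 l$ ($v{\left(l \right)} = 2 l 6 = 12 l$)
$s = 0$ ($s = 0 \cdot 12 \cdot 0 = 0 \cdot 0 = 0$)
$j{\left(R \right)} = \sqrt{61 + R}$
$j{\left(s \right)} \left(-127\right) = \sqrt{61 + 0} \left(-127\right) = \sqrt{61} \left(-127\right) = - 127 \sqrt{61}$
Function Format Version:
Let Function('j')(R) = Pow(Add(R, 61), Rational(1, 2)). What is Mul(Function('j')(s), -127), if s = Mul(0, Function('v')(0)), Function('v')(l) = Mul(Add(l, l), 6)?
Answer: Mul(-127, Pow(61, Rational(1, 2))) ≈ -991.90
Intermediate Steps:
Function('v')(l) = Mul(12, l) (Function('v')(l) = Mul(Mul(2, l), 6) = Mul(12, l))
s = 0 (s = Mul(0, Mul(12, 0)) = Mul(0, 0) = 0)
Function('j')(R) = Pow(Add(61, R), Rational(1, 2))
Mul(Function('j')(s), -127) = Mul(Pow(Add(61, 0), Rational(1, 2)), -127) = Mul(Pow(61, Rational(1, 2)), -127) = Mul(-127, Pow(61, Rational(1, 2)))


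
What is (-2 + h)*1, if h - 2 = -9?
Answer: -9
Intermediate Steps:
h = -7 (h = 2 - 9 = -7)
(-2 + h)*1 = (-2 - 7)*1 = -9*1 = -9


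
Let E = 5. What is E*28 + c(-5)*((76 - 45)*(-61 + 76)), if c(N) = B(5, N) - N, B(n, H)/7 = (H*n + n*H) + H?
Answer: -176560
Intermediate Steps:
B(n, H) = 7*H + 14*H*n (B(n, H) = 7*((H*n + n*H) + H) = 7*((H*n + H*n) + H) = 7*(2*H*n + H) = 7*(H + 2*H*n) = 7*H + 14*H*n)
c(N) = 76*N (c(N) = 7*N*(1 + 2*5) - N = 7*N*(1 + 10) - N = 7*N*11 - N = 77*N - N = 76*N)
E*28 + c(-5)*((76 - 45)*(-61 + 76)) = 5*28 + (76*(-5))*((76 - 45)*(-61 + 76)) = 140 - 11780*15 = 140 - 380*465 = 140 - 176700 = -176560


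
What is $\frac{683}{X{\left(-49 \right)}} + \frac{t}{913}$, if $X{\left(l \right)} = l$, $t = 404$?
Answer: $- \frac{603783}{44737} \approx -13.496$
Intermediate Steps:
$\frac{683}{X{\left(-49 \right)}} + \frac{t}{913} = \frac{683}{-49} + \frac{404}{913} = 683 \left(- \frac{1}{49}\right) + 404 \cdot \frac{1}{913} = - \frac{683}{49} + \frac{404}{913} = - \frac{603783}{44737}$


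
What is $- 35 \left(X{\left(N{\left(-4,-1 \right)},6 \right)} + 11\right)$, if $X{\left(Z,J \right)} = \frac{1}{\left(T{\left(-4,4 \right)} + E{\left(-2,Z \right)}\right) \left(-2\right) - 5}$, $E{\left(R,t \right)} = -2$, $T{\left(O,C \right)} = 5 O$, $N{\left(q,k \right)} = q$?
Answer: $- \frac{15050}{39} \approx -385.9$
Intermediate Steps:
$X{\left(Z,J \right)} = \frac{1}{39}$ ($X{\left(Z,J \right)} = \frac{1}{\left(5 \left(-4\right) - 2\right) \left(-2\right) - 5} = \frac{1}{\left(-20 - 2\right) \left(-2\right) - 5} = \frac{1}{\left(-22\right) \left(-2\right) - 5} = \frac{1}{44 - 5} = \frac{1}{39}$)
$- 35 \left(X{\left(N{\left(-4,-1 \right)},6 \right)} + 11\right) = - 35 \left(\frac{1}{39} + 11\right) = \left(-35\right) \frac{430}{39} = - \frac{15050}{39}$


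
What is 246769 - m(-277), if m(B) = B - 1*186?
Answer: 247232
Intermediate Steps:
m(B) = -186 + B (m(B) = B - 186 = -186 + B)
246769 - m(-277) = 246769 - (-186 - 277) = 246769 - 1*(-463) = 246769 + 463 = 247232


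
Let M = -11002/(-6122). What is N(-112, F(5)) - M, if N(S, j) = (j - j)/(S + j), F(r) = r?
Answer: -5501/3061 ≈ -1.7971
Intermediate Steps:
N(S, j) = 0 (N(S, j) = 0/(S + j) = 0)
M = 5501/3061 (M = -11002*(-1/6122) = 5501/3061 ≈ 1.7971)
N(-112, F(5)) - M = 0 - 1*5501/3061 = 0 - 5501/3061 = -5501/3061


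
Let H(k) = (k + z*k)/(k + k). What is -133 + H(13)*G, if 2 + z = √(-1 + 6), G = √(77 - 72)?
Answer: -261/2 - √5/2 ≈ -131.62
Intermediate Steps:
G = √5 ≈ 2.2361
z = -2 + √5 (z = -2 + √(-1 + 6) = -2 + √5 ≈ 0.23607)
H(k) = (k + k*(-2 + √5))/(2*k) (H(k) = (k + (-2 + √5)*k)/(k + k) = (k + k*(-2 + √5))/((2*k)) = (k + k*(-2 + √5))*(1/(2*k)) = (k + k*(-2 + √5))/(2*k))
-133 + H(13)*G = -133 + (-½ + √5/2)*√5 = -133 + √5*(-½ + √5/2)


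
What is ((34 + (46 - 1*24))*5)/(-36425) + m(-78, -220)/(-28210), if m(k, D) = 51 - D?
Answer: -22929/1325870 ≈ -0.017294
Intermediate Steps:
((34 + (46 - 1*24))*5)/(-36425) + m(-78, -220)/(-28210) = ((34 + (46 - 1*24))*5)/(-36425) + (51 - 1*(-220))/(-28210) = ((34 + (46 - 24))*5)*(-1/36425) + (51 + 220)*(-1/28210) = ((34 + 22)*5)*(-1/36425) + 271*(-1/28210) = (56*5)*(-1/36425) - 271/28210 = 280*(-1/36425) - 271/28210 = -56/7285 - 271/28210 = -22929/1325870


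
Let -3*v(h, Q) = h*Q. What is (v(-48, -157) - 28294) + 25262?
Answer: -5544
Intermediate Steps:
v(h, Q) = -Q*h/3 (v(h, Q) = -h*Q/3 = -Q*h/3)
(v(-48, -157) - 28294) + 25262 = (-⅓*(-157)*(-48) - 28294) + 25262 = (-2512 - 28294) + 25262 = -30806 + 25262 = -5544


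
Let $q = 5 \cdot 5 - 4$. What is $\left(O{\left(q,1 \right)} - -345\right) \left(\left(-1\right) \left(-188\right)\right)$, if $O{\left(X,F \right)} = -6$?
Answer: $63732$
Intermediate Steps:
$q = 21$ ($q = 25 - 4 = 21$)
$\left(O{\left(q,1 \right)} - -345\right) \left(\left(-1\right) \left(-188\right)\right) = \left(-6 - -345\right) \left(\left(-1\right) \left(-188\right)\right) = \left(-6 + 345\right) 188 = 339 \cdot 188 = 63732$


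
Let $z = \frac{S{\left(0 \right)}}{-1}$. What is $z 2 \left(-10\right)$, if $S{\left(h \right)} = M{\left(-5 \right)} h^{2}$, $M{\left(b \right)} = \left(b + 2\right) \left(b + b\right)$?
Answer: $0$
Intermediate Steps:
$M{\left(b \right)} = 2 b \left(2 + b\right)$ ($M{\left(b \right)} = \left(2 + b\right) 2 b = 2 b \left(2 + b\right)$)
$S{\left(h \right)} = 30 h^{2}$ ($S{\left(h \right)} = 2 \left(-5\right) \left(2 - 5\right) h^{2} = 2 \left(-5\right) \left(-3\right) h^{2} = 30 h^{2}$)
$z = 0$ ($z = \frac{30 \cdot 0^{2}}{-1} = 30 \cdot 0 \left(-1\right) = 0 \left(-1\right) = 0$)
$z 2 \left(-10\right) = 0 \cdot 2 \left(-10\right) = 0 \left(-20\right) = 0$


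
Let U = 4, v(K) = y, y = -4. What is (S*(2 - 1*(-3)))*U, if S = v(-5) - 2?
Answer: -120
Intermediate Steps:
v(K) = -4
S = -6 (S = -4 - 2 = -6)
(S*(2 - 1*(-3)))*U = -6*(2 - 1*(-3))*4 = -6*(2 + 3)*4 = -6*5*4 = -30*4 = -120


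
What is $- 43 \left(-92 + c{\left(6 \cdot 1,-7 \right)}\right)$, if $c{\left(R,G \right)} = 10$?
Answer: $3526$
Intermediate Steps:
$- 43 \left(-92 + c{\left(6 \cdot 1,-7 \right)}\right) = - 43 \left(-92 + 10\right) = \left(-43\right) \left(-82\right) = 3526$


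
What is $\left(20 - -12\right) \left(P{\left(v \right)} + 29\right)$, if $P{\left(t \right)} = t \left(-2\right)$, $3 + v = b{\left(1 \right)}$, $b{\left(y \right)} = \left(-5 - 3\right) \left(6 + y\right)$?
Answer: $4704$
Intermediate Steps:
$b{\left(y \right)} = -48 - 8 y$ ($b{\left(y \right)} = - 8 \left(6 + y\right) = -48 - 8 y$)
$v = -59$ ($v = -3 - 56 = -59$)
$P{\left(t \right)} = - 2 t$
$\left(20 - -12\right) \left(P{\left(v \right)} + 29\right) = \left(20 - -12\right) \left(\left(-2\right) \left(-59\right) + 29\right) = \left(20 + 12\right) \left(118 + 29\right) = 32 \cdot 147 = 4704$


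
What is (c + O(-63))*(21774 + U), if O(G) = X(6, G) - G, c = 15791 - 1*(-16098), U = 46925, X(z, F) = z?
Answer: 2195482642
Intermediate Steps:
c = 31889 (c = 15791 + 16098 = 31889)
O(G) = 6 - G
(c + O(-63))*(21774 + U) = (31889 + (6 - 1*(-63)))*(21774 + 46925) = (31889 + (6 + 63))*68699 = (31889 + 69)*68699 = 31958*68699 = 2195482642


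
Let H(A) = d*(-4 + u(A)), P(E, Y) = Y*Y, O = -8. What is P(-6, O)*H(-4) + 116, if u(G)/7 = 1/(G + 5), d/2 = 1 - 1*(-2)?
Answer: 1268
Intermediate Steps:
d = 6 (d = 2*(1 - 1*(-2)) = 2*(1 + 2) = 2*3 = 6)
u(G) = 7/(5 + G) (u(G) = 7/(G + 5) = 7/(5 + G))
P(E, Y) = Y²
H(A) = -24 + 42/(5 + A) (H(A) = 6*(-4 + 7/(5 + A)) = -24 + 42/(5 + A))
P(-6, O)*H(-4) + 116 = (-8)²*(6*(-13 - 4*(-4))/(5 - 4)) + 116 = 64*(6*(-13 + 16)/1) + 116 = 64*(6*1*3) + 116 = 64*18 + 116 = 1152 + 116 = 1268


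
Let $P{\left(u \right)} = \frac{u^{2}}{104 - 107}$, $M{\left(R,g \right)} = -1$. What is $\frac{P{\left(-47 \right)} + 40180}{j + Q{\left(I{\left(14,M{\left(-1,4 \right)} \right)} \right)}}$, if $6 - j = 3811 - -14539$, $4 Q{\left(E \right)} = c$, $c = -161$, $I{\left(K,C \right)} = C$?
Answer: $- \frac{473324}{220611} \approx -2.1455$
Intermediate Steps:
$P{\left(u \right)} = - \frac{u^{2}}{3}$ ($P{\left(u \right)} = \frac{u^{2}}{-3} = - \frac{u^{2}}{3}$)
$Q{\left(E \right)} = - \frac{161}{4}$ ($Q{\left(E \right)} = \frac{1}{4} \left(-161\right) = - \frac{161}{4}$)
$j = -18344$ ($j = 6 - \left(3811 - -14539\right) = 6 - \left(3811 + 14539\right) = 6 - 18350 = -18344$)
$\frac{P{\left(-47 \right)} + 40180}{j + Q{\left(I{\left(14,M{\left(-1,4 \right)} \right)} \right)}} = \frac{- \frac{\left(-47\right)^{2}}{3} + 40180}{-18344 - \frac{161}{4}} = \frac{\left(- \frac{1}{3}\right) 2209 + 40180}{- \frac{73537}{4}} = \left(- \frac{2209}{3} + 40180\right) \left(- \frac{4}{73537}\right) = \frac{118331}{3} \left(- \frac{4}{73537}\right) = - \frac{473324}{220611}$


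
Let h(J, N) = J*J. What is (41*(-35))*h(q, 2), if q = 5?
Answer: -35875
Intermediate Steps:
h(J, N) = J**2
(41*(-35))*h(q, 2) = (41*(-35))*5**2 = -1435*25 = -35875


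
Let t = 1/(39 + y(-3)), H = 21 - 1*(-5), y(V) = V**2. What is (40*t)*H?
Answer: 65/3 ≈ 21.667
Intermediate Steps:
H = 26 (H = 21 + 5 = 26)
t = 1/48 (t = 1/(39 + (-3)**2) = 1/(39 + 9) = 1/48 ≈ 0.020833)
(40*t)*H = (40*(1/48))*26 = (5/6)*26 = 65/3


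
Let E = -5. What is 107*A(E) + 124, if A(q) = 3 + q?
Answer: -90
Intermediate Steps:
107*A(E) + 124 = 107*(3 - 5) + 124 = 107*(-2) + 124 = -214 + 124 = -90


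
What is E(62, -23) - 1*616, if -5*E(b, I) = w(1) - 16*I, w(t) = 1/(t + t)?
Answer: -6897/10 ≈ -689.70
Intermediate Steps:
w(t) = 1/(2*t)
E(b, I) = -⅒ + 16*I/5 (E(b, I) = -((½)/1 - 16*I)/5 = -((½)*1 - 16*I)/5 = -(½ - 16*I)/5 = -⅒ + 16*I/5)
E(62, -23) - 1*616 = (-⅒ + (16/5)*(-23)) - 1*616 = (-⅒ - 368/5) - 616 = -737/10 - 616 = -6897/10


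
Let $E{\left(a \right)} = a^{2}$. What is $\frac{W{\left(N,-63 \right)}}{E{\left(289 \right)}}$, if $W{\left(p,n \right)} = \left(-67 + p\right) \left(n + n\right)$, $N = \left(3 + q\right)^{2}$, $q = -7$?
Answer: $\frac{378}{4913} \approx 0.076939$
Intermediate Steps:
$N = 16$ ($N = \left(3 - 7\right)^{2} = \left(-4\right)^{2} = 16$)
$W{\left(p,n \right)} = 2 n \left(-67 + p\right)$ ($W{\left(p,n \right)} = \left(-67 + p\right) 2 n = 2 n \left(-67 + p\right)$)
$\frac{W{\left(N,-63 \right)}}{E{\left(289 \right)}} = \frac{2 \left(-63\right) \left(-67 + 16\right)}{289^{2}} = \frac{2 \left(-63\right) \left(-51\right)}{83521} = 6426 \cdot \frac{1}{83521} = \frac{378}{4913}$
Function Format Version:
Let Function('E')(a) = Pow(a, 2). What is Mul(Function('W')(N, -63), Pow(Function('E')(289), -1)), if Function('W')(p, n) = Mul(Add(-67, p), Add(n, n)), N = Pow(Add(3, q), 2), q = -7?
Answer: Rational(378, 4913) ≈ 0.076939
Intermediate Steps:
N = 16 (N = Pow(Add(3, -7), 2) = Pow(-4, 2) = 16)
Function('W')(p, n) = Mul(2, n, Add(-67, p)) (Function('W')(p, n) = Mul(Add(-67, p), Mul(2, n)) = Mul(2, n, Add(-67, p)))
Mul(Function('W')(N, -63), Pow(Function('E')(289), -1)) = Mul(Mul(2, -63, Add(-67, 16)), Pow(Pow(289, 2), -1)) = Mul(Mul(2, -63, -51), Pow(83521, -1)) = Mul(6426, Rational(1, 83521)) = Rational(378, 4913)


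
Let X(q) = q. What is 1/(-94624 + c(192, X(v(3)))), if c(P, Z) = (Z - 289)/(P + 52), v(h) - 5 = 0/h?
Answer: -61/5772135 ≈ -1.0568e-5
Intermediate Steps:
v(h) = 5 (v(h) = 5 + 0/h = 5 + 0 = 5)
c(P, Z) = (-289 + Z)/(52 + P)
1/(-94624 + c(192, X(v(3)))) = 1/(-94624 + (-289 + 5)/(52 + 192)) = 1/(-94624 - 284/244) = 1/(-94624 + (1/244)*(-284)) = 1/(-94624 - 71/61) = 1/(-5772135/61) = -61/5772135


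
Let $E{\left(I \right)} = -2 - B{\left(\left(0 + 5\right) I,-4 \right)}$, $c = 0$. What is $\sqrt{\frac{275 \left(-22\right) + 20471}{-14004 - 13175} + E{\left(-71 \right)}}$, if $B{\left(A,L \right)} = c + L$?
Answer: $\frac{\sqrt{1085447723}}{27179} \approx 1.2122$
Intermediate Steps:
$B{\left(A,L \right)} = L$ ($B{\left(A,L \right)} = 0 + L = L$)
$E{\left(I \right)} = 2$ ($E{\left(I \right)} = -2 - -4 = -2 + 4 = 2$)
$\sqrt{\frac{275 \left(-22\right) + 20471}{-14004 - 13175} + E{\left(-71 \right)}} = \sqrt{\frac{275 \left(-22\right) + 20471}{-14004 - 13175} + 2} = \sqrt{\frac{-6050 + 20471}{-27179} + 2} = \sqrt{14421 \left(- \frac{1}{27179}\right) + 2} = \sqrt{- \frac{14421}{27179} + 2} = \sqrt{\frac{39937}{27179}} = \frac{\sqrt{1085447723}}{27179}$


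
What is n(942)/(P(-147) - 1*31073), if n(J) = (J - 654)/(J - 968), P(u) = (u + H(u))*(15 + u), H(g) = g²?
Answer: 144/37232741 ≈ 3.8676e-6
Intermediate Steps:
P(u) = (15 + u)*(u + u²) (P(u) = (u + u²)*(15 + u) = (15 + u)*(u + u²))
n(J) = (-654 + J)/(-968 + J)
n(942)/(P(-147) - 1*31073) = ((-654 + 942)/(-968 + 942))/(-147*(15 + (-147)² + 16*(-147)) - 1*31073) = (288/(-26))/(-147*(15 + 21609 - 2352) - 31073) = (-1/26*288)/(-147*19272 - 31073) = -144/(13*(-2832984 - 31073)) = -144/13/(-2864057) = -144/13*(-1/2864057) = 144/37232741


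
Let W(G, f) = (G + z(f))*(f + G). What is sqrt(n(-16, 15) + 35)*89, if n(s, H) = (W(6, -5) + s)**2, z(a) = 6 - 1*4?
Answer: 267*sqrt(11) ≈ 885.54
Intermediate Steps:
z(a) = 2 (z(a) = 6 - 4 = 2)
W(G, f) = (2 + G)*(G + f) (W(G, f) = (G + 2)*(f + G) = (2 + G)*(G + f))
n(s, H) = (8 + s)**2 (n(s, H) = ((6**2 + 2*6 + 2*(-5) + 6*(-5)) + s)**2 = ((36 + 12 - 10 - 30) + s)**2 = (8 + s)**2)
sqrt(n(-16, 15) + 35)*89 = sqrt((8 - 16)**2 + 35)*89 = sqrt((-8)**2 + 35)*89 = sqrt(64 + 35)*89 = sqrt(99)*89 = (3*sqrt(11))*89 = 267*sqrt(11)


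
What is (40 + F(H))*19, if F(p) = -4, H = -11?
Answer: 684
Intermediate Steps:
(40 + F(H))*19 = (40 - 4)*19 = 36*19 = 684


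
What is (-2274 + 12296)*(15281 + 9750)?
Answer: 250860682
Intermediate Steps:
(-2274 + 12296)*(15281 + 9750) = 10022*25031 = 250860682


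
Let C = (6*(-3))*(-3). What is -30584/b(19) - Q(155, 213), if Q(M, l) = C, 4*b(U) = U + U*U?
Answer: -35714/95 ≈ -375.94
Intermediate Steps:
b(U) = U/4 + U**2/4 (b(U) = (U + U*U)/4 = (U + U**2)/4 = U/4 + U**2/4)
C = 54 (C = -18*(-3) = 54)
Q(M, l) = 54
-30584/b(19) - Q(155, 213) = -30584*4/(19*(1 + 19)) - 1*54 = -30584/((1/4)*19*20) - 54 = -30584/95 - 54 = -35714/95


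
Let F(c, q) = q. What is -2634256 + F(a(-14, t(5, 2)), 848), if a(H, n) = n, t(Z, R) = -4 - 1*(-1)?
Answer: -2633408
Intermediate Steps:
t(Z, R) = -3 (t(Z, R) = -4 + 1 = -3)
-2634256 + F(a(-14, t(5, 2)), 848) = -2634256 + 848 = -2633408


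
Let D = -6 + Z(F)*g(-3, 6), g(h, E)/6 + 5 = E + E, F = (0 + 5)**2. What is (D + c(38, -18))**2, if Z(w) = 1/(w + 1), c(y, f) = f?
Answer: 84681/169 ≈ 501.07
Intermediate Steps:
F = 25 (F = 5**2 = 25)
g(h, E) = -30 + 12*E (g(h, E) = -30 + 6*(E + E) = -30 + 6*(2*E) = -30 + 12*E)
Z(w) = 1/(1 + w)
D = -57/13 (D = -6 + (-30 + 12*6)/(1 + 25) = -6 + (-30 + 72)/26 = -6 + (1/26)*42 = -6 + 21/13 = -57/13 ≈ -4.3846)
(D + c(38, -18))**2 = (-57/13 - 18)**2 = (-291/13)**2 = 84681/169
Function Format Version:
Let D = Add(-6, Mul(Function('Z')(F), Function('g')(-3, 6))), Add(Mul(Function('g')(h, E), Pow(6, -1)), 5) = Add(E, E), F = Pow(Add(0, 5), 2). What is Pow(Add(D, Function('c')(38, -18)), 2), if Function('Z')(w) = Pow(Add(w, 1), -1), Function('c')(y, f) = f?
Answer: Rational(84681, 169) ≈ 501.07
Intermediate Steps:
F = 25 (F = Pow(5, 2) = 25)
Function('g')(h, E) = Add(-30, Mul(12, E)) (Function('g')(h, E) = Add(-30, Mul(6, Add(E, E))) = Add(-30, Mul(6, Mul(2, E))) = Add(-30, Mul(12, E)))
Function('Z')(w) = Pow(Add(1, w), -1)
D = Rational(-57, 13) (D = Add(-6, Mul(Pow(Add(1, 25), -1), Add(-30, Mul(12, 6)))) = Add(-6, Mul(Pow(26, -1), Add(-30, 72))) = Add(-6, Mul(Rational(1, 26), 42)) = Add(-6, Rational(21, 13)) = Rational(-57, 13) ≈ -4.3846)
Pow(Add(D, Function('c')(38, -18)), 2) = Pow(Add(Rational(-57, 13), -18), 2) = Pow(Rational(-291, 13), 2) = Rational(84681, 169)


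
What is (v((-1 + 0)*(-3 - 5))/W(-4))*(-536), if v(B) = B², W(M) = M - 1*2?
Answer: 17152/3 ≈ 5717.3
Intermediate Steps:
W(M) = -2 + M (W(M) = M - 2 = -2 + M)
(v((-1 + 0)*(-3 - 5))/W(-4))*(-536) = (((-1 + 0)*(-3 - 5))²/(-2 - 4))*(-536) = ((-1*(-8))²/(-6))*(-536) = (8²*(-⅙))*(-536) = (64*(-⅙))*(-536) = -32/3*(-536) = 17152/3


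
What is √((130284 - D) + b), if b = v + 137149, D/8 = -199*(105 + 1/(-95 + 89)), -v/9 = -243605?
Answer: √23640954/3 ≈ 1620.7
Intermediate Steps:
v = 2192445 (v = -9*(-243605) = 2192445)
D = -500684/3 (D = 8*(-199*(105 + 1/(-95 + 89))) = 8*(-199*(105 + 1/(-6))) = 8*(-199*(105 - ⅙)) = 8*(-199*629/6) = 8*(-125171/6) = -500684/3 ≈ -1.6689e+5)
b = 2329594 (b = 2192445 + 137149 = 2329594)
√((130284 - D) + b) = √((130284 - 1*(-500684/3)) + 2329594) = √((130284 + 500684/3) + 2329594) = √(891536/3 + 2329594) = √(7880318/3) = √23640954/3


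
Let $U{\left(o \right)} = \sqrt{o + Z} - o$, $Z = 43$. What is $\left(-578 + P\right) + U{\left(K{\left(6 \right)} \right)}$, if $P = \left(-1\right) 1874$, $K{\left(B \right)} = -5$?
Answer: $-2447 + \sqrt{38} \approx -2440.8$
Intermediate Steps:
$P = -1874$
$U{\left(o \right)} = \sqrt{43 + o} - o$ ($U{\left(o \right)} = \sqrt{o + 43} - o = \sqrt{43 + o} - o$)
$\left(-578 + P\right) + U{\left(K{\left(6 \right)} \right)} = \left(-578 - 1874\right) - \left(-5 - \sqrt{43 - 5}\right) = -2452 + \left(\sqrt{38} + 5\right) = -2452 + \left(5 + \sqrt{38}\right) = -2447 + \sqrt{38}$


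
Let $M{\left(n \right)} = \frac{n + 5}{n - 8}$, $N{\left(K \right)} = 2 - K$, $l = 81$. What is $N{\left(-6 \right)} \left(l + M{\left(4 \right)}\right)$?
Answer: $630$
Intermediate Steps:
$M{\left(n \right)} = \frac{5 + n}{-8 + n}$
$N{\left(-6 \right)} \left(l + M{\left(4 \right)}\right) = \left(2 - -6\right) \left(81 + \frac{5 + 4}{-8 + 4}\right) = \left(2 + 6\right) \left(81 + \frac{1}{-4} \cdot 9\right) = 8 \left(81 - \frac{9}{4}\right) = 8 \cdot \frac{315}{4} = 630$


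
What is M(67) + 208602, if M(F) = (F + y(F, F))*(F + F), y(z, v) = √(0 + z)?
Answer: 217580 + 134*√67 ≈ 2.1868e+5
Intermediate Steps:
y(z, v) = √z
M(F) = 2*F*(F + √F) (M(F) = (F + √F)*(F + F) = (F + √F)*(2*F) = 2*F*(F + √F))
M(67) + 208602 = 2*67*(67 + √67) + 208602 = (8978 + 134*√67) + 208602 = 217580 + 134*√67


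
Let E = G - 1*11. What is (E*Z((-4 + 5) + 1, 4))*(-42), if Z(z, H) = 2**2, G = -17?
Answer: 4704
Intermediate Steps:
E = -28 (E = -17 - 1*11 = -17 - 11 = -28)
Z(z, H) = 4
(E*Z((-4 + 5) + 1, 4))*(-42) = -28*4*(-42) = -112*(-42) = 4704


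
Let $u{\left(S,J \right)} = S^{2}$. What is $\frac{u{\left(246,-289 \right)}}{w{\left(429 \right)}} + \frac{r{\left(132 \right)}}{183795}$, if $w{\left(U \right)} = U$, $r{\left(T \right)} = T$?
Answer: $\frac{1235843872}{8760895} \approx 141.06$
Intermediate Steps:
$\frac{u{\left(246,-289 \right)}}{w{\left(429 \right)}} + \frac{r{\left(132 \right)}}{183795} = \frac{246^{2}}{429} + \frac{132}{183795} = 60516 \cdot \frac{1}{429} + 132 \cdot \frac{1}{183795} = \frac{20172}{143} + \frac{44}{61265} = \frac{1235843872}{8760895}$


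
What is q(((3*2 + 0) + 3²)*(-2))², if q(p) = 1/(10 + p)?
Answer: 1/400 ≈ 0.0025000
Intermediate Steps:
q(((3*2 + 0) + 3²)*(-2))² = (1/(10 + ((3*2 + 0) + 3²)*(-2)))² = (1/(10 + ((6 + 0) + 9)*(-2)))² = (1/(10 + (6 + 9)*(-2)))² = (1/(10 + 15*(-2)))² = (1/(10 - 30))² = (1/(-20))² = (-1/20)² = 1/400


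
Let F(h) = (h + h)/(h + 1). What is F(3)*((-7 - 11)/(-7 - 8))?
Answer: 9/5 ≈ 1.8000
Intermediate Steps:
F(h) = 2*h/(1 + h) (F(h) = (2*h)/(1 + h) = 2*h/(1 + h))
F(3)*((-7 - 11)/(-7 - 8)) = (2*3/(1 + 3))*((-7 - 11)/(-7 - 8)) = (2*3/4)*(-18/(-15)) = (2*3*(1/4))*(-18*(-1/15)) = (3/2)*(6/5) = 9/5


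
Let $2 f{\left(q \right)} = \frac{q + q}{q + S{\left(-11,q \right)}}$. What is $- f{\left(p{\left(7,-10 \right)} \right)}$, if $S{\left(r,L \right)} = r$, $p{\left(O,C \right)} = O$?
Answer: $\frac{7}{4} \approx 1.75$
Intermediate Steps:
$f{\left(q \right)} = \frac{q}{-11 + q}$ ($f{\left(q \right)} = \frac{\left(q + q\right) \frac{1}{q - 11}}{2} = \frac{2 q \frac{1}{-11 + q}}{2} = \frac{q}{-11 + q}$)
$- f{\left(p{\left(7,-10 \right)} \right)} = - \frac{7}{-11 + 7} = - \frac{7}{-4} = - \frac{7 \left(-1\right)}{4} = \left(-1\right) \left(- \frac{7}{4}\right) = \frac{7}{4}$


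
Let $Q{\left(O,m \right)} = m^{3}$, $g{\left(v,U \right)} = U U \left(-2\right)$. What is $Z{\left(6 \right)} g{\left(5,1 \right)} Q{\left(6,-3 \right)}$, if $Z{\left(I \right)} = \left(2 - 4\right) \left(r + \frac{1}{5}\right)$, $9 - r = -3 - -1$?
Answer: $- \frac{6048}{5} \approx -1209.6$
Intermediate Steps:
$g{\left(v,U \right)} = - 2 U^{2}$ ($g{\left(v,U \right)} = U^{2} \left(-2\right) = - 2 U^{2}$)
$r = 11$ ($r = 9 - \left(-3 - -1\right) = 9 - \left(-3 + 1\right) = 9 - -2 = 9 + 2 = 11$)
$Z{\left(I \right)} = - \frac{112}{5}$ ($Z{\left(I \right)} = \left(2 - 4\right) \left(11 + \frac{1}{5}\right) = - 2 \left(11 + \frac{1}{5}\right) = \left(-2\right) \frac{56}{5} = - \frac{112}{5}$)
$Z{\left(6 \right)} g{\left(5,1 \right)} Q{\left(6,-3 \right)} = - \frac{112 \left(- 2 \cdot 1^{2}\right)}{5} \left(-3\right)^{3} = - \frac{112 \left(\left(-2\right) 1\right)}{5} \left(-27\right) = \left(- \frac{112}{5}\right) \left(-2\right) \left(-27\right) = \frac{224}{5} \left(-27\right) = - \frac{6048}{5}$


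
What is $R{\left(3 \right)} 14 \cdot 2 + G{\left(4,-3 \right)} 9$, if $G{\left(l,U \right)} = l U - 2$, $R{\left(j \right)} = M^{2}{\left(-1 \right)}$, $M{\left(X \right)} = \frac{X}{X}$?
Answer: $-98$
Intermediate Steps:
$M{\left(X \right)} = 1$
$R{\left(j \right)} = 1$ ($R{\left(j \right)} = 1^{2} = 1$)
$G{\left(l,U \right)} = -2 + U l$ ($G{\left(l,U \right)} = U l - 2 = -2 + U l$)
$R{\left(3 \right)} 14 \cdot 2 + G{\left(4,-3 \right)} 9 = 1 \cdot 14 \cdot 2 + \left(-2 - 12\right) 9 = 1 \cdot 28 + \left(-2 - 12\right) 9 = 28 - 126 = -98$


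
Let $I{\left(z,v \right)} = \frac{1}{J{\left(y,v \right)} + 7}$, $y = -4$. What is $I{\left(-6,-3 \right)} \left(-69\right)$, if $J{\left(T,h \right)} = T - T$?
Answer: $- \frac{69}{7} \approx -9.8571$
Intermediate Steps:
$J{\left(T,h \right)} = 0$
$I{\left(z,v \right)} = \frac{1}{7}$ ($I{\left(z,v \right)} = \frac{1}{0 + 7} = \frac{1}{7}$)
$I{\left(-6,-3 \right)} \left(-69\right) = \frac{1}{7} \left(-69\right) = - \frac{69}{7}$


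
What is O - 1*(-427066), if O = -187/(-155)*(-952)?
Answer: 66017206/155 ≈ 4.2592e+5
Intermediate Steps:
O = -178024/155 (O = -187*(-1/155)*(-952) = (187/155)*(-952) = -178024/155 ≈ -1148.5)
O - 1*(-427066) = -178024/155 - 1*(-427066) = -178024/155 + 427066 = 66017206/155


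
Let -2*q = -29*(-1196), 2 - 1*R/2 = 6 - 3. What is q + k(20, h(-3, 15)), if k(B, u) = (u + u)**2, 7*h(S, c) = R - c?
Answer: -848602/49 ≈ -17318.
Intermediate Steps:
R = -2 (R = 4 - 2*(6 - 3) = 4 - 2*3 = 4 - 6 = -2)
h(S, c) = -2/7 - c/7 (h(S, c) = (-2 - c)/7 = -2/7 - c/7)
k(B, u) = 4*u**2 (k(B, u) = (2*u)**2 = 4*u**2)
q = -17342 (q = -(-29)*(-1196)/2 = -1/2*34684 = -17342)
q + k(20, h(-3, 15)) = -17342 + 4*(-2/7 - 1/7*15)**2 = -17342 + 4*(-2/7 - 15/7)**2 = -17342 + 4*(-17/7)**2 = -17342 + 4*(289/49) = -17342 + 1156/49 = -848602/49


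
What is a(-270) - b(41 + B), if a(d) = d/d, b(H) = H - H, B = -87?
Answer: 1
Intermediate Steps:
b(H) = 0
a(d) = 1
a(-270) - b(41 + B) = 1 - 1*0 = 1 + 0 = 1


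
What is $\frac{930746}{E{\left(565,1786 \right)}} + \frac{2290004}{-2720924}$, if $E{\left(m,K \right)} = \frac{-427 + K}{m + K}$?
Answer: $\frac{1488469707719567}{924433929} \approx 1.6101 \cdot 10^{6}$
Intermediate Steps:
$E{\left(m,K \right)} = \frac{-427 + K}{K + m}$
$\frac{930746}{E{\left(565,1786 \right)}} + \frac{2290004}{-2720924} = \frac{930746}{\frac{1}{1786 + 565} \left(-427 + 1786\right)} + \frac{2290004}{-2720924} = \frac{930746}{\frac{1}{2351} \cdot 1359} + 2290004 \left(- \frac{1}{2720924}\right) = \frac{930746}{\frac{1}{2351} \cdot 1359} - \frac{572501}{680231} = \frac{930746}{\frac{1359}{2351}} - \frac{572501}{680231} = 930746 \cdot \frac{2351}{1359} - \frac{572501}{680231} = \frac{2188183846}{1359} - \frac{572501}{680231} = \frac{1488469707719567}{924433929}$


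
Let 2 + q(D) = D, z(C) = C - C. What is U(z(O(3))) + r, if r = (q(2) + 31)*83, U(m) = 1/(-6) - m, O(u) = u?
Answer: 15437/6 ≈ 2572.8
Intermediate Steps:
z(C) = 0
U(m) = -⅙ - m
q(D) = -2 + D
r = 2573 (r = ((-2 + 2) + 31)*83 = (0 + 31)*83 = 31*83 = 2573)
U(z(O(3))) + r = (-⅙ - 1*0) + 2573 = (-⅙ + 0) + 2573 = -⅙ + 2573 = 15437/6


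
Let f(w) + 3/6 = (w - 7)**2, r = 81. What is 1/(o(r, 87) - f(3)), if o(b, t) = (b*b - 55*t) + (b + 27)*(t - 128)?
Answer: -2/5335 ≈ -0.00037488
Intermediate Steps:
f(w) = -1/2 + (-7 + w)**2 (f(w) = -1/2 + (w - 7)**2 = -1/2 + (-7 + w)**2)
o(b, t) = b**2 - 55*t + (-128 + t)*(27 + b) (o(b, t) = (b**2 - 55*t) + (27 + b)*(-128 + t) = (b**2 - 55*t) + (-128 + t)*(27 + b) = b**2 - 55*t + (-128 + t)*(27 + b))
1/(o(r, 87) - f(3)) = 1/((-3456 + 81**2 - 128*81 - 28*87 + 81*87) - (-1/2 + (-7 + 3)**2)) = 1/((-3456 + 6561 - 10368 - 2436 + 7047) - (-1/2 + (-4)**2)) = 1/(-2652 - (-1/2 + 16)) = 1/(-2652 - 1*31/2) = 1/(-2652 - 31/2) = 1/(-5335/2) = -2/5335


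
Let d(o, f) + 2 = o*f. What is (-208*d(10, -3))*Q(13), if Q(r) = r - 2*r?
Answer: -86528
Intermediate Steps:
d(o, f) = -2 + f*o (d(o, f) = -2 + o*f = -2 + f*o)
Q(r) = -r
(-208*d(10, -3))*Q(13) = (-208*(-2 - 3*10))*(-1*13) = -208*(-2 - 30)*(-13) = -208*(-32)*(-13) = 6656*(-13) = -86528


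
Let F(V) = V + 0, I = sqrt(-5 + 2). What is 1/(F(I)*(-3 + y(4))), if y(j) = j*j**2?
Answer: -I*sqrt(3)/183 ≈ -0.0094648*I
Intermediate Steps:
I = I*sqrt(3) (I = sqrt(-3) = I*sqrt(3) ≈ 1.732*I)
y(j) = j**3
F(V) = V
1/(F(I)*(-3 + y(4))) = 1/((I*sqrt(3))*(-3 + 4**3)) = 1/((I*sqrt(3))*(-3 + 64)) = 1/((I*sqrt(3))*61) = 1/(61*I*sqrt(3)) = -I*sqrt(3)/183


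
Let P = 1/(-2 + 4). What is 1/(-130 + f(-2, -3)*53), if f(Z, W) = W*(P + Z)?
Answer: 2/217 ≈ 0.0092166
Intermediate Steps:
P = ½ (P = 1/2 = ½ ≈ 0.50000)
f(Z, W) = W*(½ + Z)
1/(-130 + f(-2, -3)*53) = 1/(-130 - 3*(½ - 2)*53) = 1/(-130 - 3*(-3/2)*53) = 1/(-130 + (9/2)*53) = 1/(-130 + 477/2) = 1/(217/2) = 2/217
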